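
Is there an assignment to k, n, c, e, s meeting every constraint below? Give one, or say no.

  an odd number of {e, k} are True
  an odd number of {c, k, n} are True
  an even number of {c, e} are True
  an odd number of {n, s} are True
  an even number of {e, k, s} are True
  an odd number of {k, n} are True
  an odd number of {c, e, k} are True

k = True; n = False; c = False; e = False; s = True

{e, k}: 1 true → odd ✓
{c, k, n}: 1 true → odd ✓
{c, e}: 0 true → even ✓
{n, s}: 1 true → odd ✓
{e, k, s}: 2 true → even ✓
{k, n}: 1 true → odd ✓
{c, e, k}: 1 true → odd ✓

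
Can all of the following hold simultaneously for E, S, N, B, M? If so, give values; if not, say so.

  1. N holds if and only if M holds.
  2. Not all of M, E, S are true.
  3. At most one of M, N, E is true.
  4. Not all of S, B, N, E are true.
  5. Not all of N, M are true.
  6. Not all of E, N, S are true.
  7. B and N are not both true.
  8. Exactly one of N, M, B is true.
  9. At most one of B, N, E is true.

E=F, S=F, N=F, B=T, M=F

  (1) N=F, M=F — same ✓
  (2) {M, E, S}: 0/3 true — not all ✓
  (3) {M, N, E}: 0 true — at most one ✓
  (4) {S, B, N, E}: 1/4 true — not all ✓
  (5) {N, M}: 0/2 true — not all ✓
  (6) {E, N, S}: 0/3 true — not all ✓
  (7) B=T, N=F — not both ✓
  (8) {N, M, B}: 1 true — exactly one ✓
  (9) {B, N, E}: 1 true — at most one ✓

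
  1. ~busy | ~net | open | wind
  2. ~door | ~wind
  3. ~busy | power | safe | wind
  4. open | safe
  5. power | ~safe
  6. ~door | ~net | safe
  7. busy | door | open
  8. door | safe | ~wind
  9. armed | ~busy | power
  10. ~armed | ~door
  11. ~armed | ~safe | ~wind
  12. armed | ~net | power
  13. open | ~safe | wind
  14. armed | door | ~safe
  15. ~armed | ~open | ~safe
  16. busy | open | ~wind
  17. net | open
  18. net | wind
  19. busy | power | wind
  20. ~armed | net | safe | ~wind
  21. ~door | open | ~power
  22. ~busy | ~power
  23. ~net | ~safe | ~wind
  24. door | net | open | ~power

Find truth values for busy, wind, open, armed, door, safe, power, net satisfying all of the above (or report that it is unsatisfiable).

Try busy = True:
  (~busy | ~power) forces power = False.
  (power | ~safe) forces safe = False.
  (~busy | power | safe | wind) forces wind = True.
  (~door | ~wind) forces door = False.
  clause (door | safe | ~wind) is falsified — backtrack.
So busy = False.
Set wind = False.
  then (net | wind) forces net = True.
  then (busy | power | wind) forces power = True.
Set open = True.
Set armed = False.
Set door = True.
  then (~door | ~net | safe) forces safe = True.
All clauses satisfied.

busy: False; wind: False; open: True; armed: False; door: True; safe: True; power: True; net: True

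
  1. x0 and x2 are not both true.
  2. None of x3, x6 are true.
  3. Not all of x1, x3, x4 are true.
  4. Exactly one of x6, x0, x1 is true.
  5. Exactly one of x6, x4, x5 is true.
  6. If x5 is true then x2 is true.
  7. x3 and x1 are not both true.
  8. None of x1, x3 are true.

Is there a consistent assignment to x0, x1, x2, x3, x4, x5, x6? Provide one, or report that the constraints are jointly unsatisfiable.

x0 = True, x1 = False, x2 = False, x3 = False, x4 = True, x5 = False, x6 = False

  (1) x0=T, x2=F — not both ✓
  (2) {x3, x6}: 0 true — none ✓
  (3) {x1, x3, x4}: 1/3 true — not all ✓
  (4) {x6, x0, x1}: 1 true — exactly one ✓
  (5) {x6, x4, x5}: 1 true — exactly one ✓
  (6) x5=F ⇒ x2: vacuous ✓
  (7) x3=F, x1=F — not both ✓
  (8) {x1, x3}: 0 true — none ✓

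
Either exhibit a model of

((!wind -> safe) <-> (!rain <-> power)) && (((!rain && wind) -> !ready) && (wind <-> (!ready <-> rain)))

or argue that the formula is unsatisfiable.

rain = False, safe = True, power = True, wind = False, ready = False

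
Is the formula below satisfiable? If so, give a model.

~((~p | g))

g=F, p=T

  ~((~p | g)) = True
    ~p | g = False
      ~p = False
The formula evaluates to True.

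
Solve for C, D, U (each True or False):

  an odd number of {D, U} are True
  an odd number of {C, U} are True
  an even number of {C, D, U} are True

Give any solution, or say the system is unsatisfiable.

C = True, D = True, U = False

{D, U}: 1 true → odd ✓
{C, U}: 1 true → odd ✓
{C, D, U}: 2 true → even ✓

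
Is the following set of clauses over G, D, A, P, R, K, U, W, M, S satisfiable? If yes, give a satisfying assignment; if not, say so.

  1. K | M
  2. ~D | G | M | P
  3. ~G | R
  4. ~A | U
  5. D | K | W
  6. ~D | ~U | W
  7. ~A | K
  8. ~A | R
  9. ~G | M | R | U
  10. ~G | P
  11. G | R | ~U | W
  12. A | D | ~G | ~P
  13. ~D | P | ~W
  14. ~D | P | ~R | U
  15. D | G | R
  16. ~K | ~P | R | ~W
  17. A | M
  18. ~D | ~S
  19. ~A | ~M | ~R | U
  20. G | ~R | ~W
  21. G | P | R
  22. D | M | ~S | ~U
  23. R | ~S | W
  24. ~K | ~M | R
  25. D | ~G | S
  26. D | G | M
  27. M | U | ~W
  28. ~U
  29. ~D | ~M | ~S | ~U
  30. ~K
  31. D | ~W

G = False, D = True, A = False, P = True, R = False, K = False, U = False, W = False, M = True, S = False

Unit clause (~U) forces U = False.
Unit clause (~K) forces K = False.
In (K | M) only M is left, so M = True.
In (~A | U) only ~A is left, so A = False.
Set G = False.
Try D = False:
  (D | K | W) forces W = True.
  clause (D | ~W) is falsified — backtrack.
So D = True.
  then (~D | ~S) forces S = False.
Set P = True.
Set R = False.
Set W = False.
All clauses satisfied.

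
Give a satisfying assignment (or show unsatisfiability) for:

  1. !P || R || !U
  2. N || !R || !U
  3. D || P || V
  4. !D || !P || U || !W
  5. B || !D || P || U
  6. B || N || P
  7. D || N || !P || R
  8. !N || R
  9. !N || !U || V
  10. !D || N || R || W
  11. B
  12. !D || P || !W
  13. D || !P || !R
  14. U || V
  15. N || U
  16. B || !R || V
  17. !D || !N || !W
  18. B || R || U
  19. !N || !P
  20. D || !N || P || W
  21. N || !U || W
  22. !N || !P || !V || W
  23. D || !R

Unit clause (B) forces B = True.
Set W = False.
Set D = True.
Try V = False:
  (U || V) forces U = True.
  (!N || !U || V) forces N = False.
  clause (N || !U || W) is falsified — backtrack.
So V = True.
Set R = True.
Set U = False.
  then (N || U) forces N = True.
  then (!N || !P) forces P = False.
All clauses satisfied.

W=F; D=T; V=T; B=T; R=T; U=F; N=T; P=F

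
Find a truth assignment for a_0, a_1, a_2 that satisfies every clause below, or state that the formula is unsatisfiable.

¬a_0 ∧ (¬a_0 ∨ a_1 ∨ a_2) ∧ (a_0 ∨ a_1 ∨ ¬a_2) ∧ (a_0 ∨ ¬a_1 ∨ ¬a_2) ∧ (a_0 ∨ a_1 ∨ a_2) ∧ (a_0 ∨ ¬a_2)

a_0 = False; a_1 = True; a_2 = False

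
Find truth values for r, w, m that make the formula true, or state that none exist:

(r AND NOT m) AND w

r=T, w=T, m=F

  r AND NOT m = True
    NOT m = True
Both conjuncts True, so the formula holds.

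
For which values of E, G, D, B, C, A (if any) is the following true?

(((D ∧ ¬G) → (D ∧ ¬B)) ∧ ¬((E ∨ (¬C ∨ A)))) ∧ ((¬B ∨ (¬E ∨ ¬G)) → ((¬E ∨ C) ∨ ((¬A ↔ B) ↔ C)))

E = False, G = True, D = False, B = True, C = True, A = False

  ((D ∧ ¬G) → (D ∧ ¬B)) ∧ ¬((E ∨ (¬C ∨ A))) = True
    (D ∧ ¬G) → (D ∧ ¬B) = True
      D ∧ ¬G = False
        ¬G = False
      D ∧ ¬B = False
        ¬B = False
    ¬((E ∨ (¬C ∨ A))) = True
      E ∨ (¬C ∨ A) = False
        ¬C ∨ A = False
          ¬C = False
  (¬B ∨ (¬E ∨ ¬G)) → ((¬E ∨ C) ∨ ((¬A ↔ B) ↔ C)) = True
    ¬B ∨ (¬E ∨ ¬G) = True
      ¬B = False
      ¬E ∨ ¬G = True
        ¬E = True
        ¬G = False
    (¬E ∨ C) ∨ ((¬A ↔ B) ↔ C) = True
      ¬E ∨ C = True
        ¬E = True
      (¬A ↔ B) ↔ C = True
        ¬A ↔ B = True
          ¬A = True
Both conjuncts True, so the formula holds.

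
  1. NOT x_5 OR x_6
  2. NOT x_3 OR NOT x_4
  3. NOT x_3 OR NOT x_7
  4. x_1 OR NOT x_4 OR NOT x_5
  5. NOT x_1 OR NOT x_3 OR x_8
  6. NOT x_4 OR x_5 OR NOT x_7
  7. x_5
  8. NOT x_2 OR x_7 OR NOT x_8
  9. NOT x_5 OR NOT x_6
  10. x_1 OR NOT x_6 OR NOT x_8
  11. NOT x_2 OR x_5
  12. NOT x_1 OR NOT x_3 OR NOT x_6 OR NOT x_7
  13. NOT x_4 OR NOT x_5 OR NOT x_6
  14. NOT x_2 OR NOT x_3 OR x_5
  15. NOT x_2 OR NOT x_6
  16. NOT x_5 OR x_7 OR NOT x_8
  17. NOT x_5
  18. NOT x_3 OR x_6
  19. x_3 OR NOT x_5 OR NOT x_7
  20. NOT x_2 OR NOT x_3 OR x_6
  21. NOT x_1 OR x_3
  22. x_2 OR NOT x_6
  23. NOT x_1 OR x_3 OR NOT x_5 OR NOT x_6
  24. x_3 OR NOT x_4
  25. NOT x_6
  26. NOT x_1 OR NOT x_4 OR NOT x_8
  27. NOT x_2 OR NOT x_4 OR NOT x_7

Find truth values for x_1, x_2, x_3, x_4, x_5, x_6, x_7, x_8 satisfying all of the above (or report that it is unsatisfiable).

Unsatisfiable — no assignment works.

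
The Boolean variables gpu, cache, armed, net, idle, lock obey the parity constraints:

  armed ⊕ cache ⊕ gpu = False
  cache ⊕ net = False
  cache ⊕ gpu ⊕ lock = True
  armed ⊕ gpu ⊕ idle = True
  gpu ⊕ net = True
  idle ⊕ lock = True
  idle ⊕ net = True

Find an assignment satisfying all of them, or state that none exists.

gpu = True; cache = False; armed = True; net = False; idle = True; lock = False

armed ⊕ cache ⊕ gpu = T ⊕ F ⊕ T = False ✓
cache ⊕ net = F ⊕ F = False ✓
cache ⊕ gpu ⊕ lock = F ⊕ T ⊕ F = True ✓
armed ⊕ gpu ⊕ idle = T ⊕ T ⊕ T = True ✓
gpu ⊕ net = T ⊕ F = True ✓
idle ⊕ lock = T ⊕ F = True ✓
idle ⊕ net = T ⊕ F = True ✓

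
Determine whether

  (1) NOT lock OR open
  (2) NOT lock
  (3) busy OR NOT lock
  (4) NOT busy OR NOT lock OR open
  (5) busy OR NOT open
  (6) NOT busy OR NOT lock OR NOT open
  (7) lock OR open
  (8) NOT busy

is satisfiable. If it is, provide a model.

Unsatisfiable

Case lock = True:
  Clause (NOT lock) is falsified — contradiction.
Case lock = False:
  (lock OR open) forces open = True.
  (busy OR NOT open) forces busy = True.
  Clause (NOT busy) is falsified — contradiction.
Both cases fail, so the formula is unsatisfiable.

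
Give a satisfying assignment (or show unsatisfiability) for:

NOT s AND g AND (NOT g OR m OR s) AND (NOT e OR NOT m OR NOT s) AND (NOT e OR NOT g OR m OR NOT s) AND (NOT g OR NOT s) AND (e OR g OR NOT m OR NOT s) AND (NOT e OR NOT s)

m = True, g = True, e = False, s = False

Unit clause (NOT s) forces s = False.
Unit clause (g) forces g = True.
In (NOT g OR m OR s) only m is left, so m = True.
Set e = False.
Check each clause:
  (NOT s): NOT s holds.
  (g): g holds.
  (NOT g OR m OR s): m holds.
  (NOT e OR NOT m OR NOT s): NOT e holds.
  (NOT e OR NOT g OR m OR NOT s): NOT e holds.
  (NOT g OR NOT s): NOT s holds.
  (e OR g OR NOT m OR NOT s): g holds.
  (NOT e OR NOT s): NOT e holds.
All clauses satisfied.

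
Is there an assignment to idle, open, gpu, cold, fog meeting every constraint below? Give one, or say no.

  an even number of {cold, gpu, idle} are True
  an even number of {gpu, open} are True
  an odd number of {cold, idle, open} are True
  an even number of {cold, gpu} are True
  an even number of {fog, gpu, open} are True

Adding constraints 1, 2, 3 mod 2: every variable appears an even number of times on the left, so the left side is 0.
But the right sides sum to 1 (mod 2). 0 ≠ 1 — the system is inconsistent.

The formula is unsatisfiable.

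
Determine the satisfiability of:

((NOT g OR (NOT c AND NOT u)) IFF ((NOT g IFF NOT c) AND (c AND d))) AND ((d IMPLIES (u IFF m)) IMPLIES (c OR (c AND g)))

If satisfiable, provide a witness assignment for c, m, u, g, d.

c=F, m=F, u=T, g=T, d=T

  (NOT g OR (NOT c AND NOT u)) IFF ((NOT g IFF NOT c) AND (c AND d)) = True
    NOT g OR (NOT c AND NOT u) = False
      NOT g = False
      NOT c AND NOT u = False
        NOT c = True
        NOT u = False
    (NOT g IFF NOT c) AND (c AND d) = False
      NOT g IFF NOT c = False
        NOT g = False
        NOT c = True
      c AND d = False
  (d IMPLIES (u IFF m)) IMPLIES (c OR (c AND g)) = True
    d IMPLIES (u IFF m) = False
      u IFF m = False
    c OR (c AND g) = False
      c AND g = False
Both conjuncts True, so the formula holds.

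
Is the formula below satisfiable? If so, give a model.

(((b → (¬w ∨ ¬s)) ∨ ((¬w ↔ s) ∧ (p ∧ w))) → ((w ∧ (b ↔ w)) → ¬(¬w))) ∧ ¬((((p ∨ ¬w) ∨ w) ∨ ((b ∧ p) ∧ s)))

The formula is unsatisfiable.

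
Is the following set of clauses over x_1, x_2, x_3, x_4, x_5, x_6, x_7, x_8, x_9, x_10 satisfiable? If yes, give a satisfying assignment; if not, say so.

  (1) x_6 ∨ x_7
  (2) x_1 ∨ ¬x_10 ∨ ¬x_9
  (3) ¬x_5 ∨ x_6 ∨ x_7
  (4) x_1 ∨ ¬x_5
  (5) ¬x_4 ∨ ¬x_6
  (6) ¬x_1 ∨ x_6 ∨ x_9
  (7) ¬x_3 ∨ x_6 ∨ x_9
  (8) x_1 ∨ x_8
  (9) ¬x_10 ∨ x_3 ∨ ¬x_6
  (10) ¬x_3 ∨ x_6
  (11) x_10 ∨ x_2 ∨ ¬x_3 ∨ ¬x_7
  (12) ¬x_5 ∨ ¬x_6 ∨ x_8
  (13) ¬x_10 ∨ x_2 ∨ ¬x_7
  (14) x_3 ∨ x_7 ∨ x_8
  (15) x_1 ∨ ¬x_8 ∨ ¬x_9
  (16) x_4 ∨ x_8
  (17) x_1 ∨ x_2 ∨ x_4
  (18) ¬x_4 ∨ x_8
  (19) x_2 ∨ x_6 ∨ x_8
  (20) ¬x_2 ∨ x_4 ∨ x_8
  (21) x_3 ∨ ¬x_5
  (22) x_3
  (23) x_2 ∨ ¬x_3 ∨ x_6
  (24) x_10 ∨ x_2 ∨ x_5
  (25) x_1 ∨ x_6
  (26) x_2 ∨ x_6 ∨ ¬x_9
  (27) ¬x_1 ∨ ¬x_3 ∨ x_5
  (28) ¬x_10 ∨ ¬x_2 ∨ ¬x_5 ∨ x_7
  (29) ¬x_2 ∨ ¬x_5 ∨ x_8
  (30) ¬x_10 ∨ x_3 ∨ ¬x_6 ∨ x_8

x_1 = False, x_2 = True, x_3 = True, x_4 = False, x_5 = False, x_6 = True, x_7 = False, x_8 = True, x_9 = False, x_10 = False

Unit clause (x_3) forces x_3 = True.
In (¬x_3 ∨ x_6) only x_6 is left, so x_6 = True.
In (¬x_4 ∨ ¬x_6) only ¬x_4 is left, so x_4 = False.
In (x_4 ∨ x_8) only x_8 is left, so x_8 = True.
Set x_1 = False.
  then (x_1 ∨ ¬x_5) forces x_5 = False.
  then (x_1 ∨ ¬x_8 ∨ ¬x_9) forces x_9 = False.
  then (x_1 ∨ x_2 ∨ x_4) forces x_2 = True.
Set x_7 = False.
Set x_10 = False.
All clauses satisfied.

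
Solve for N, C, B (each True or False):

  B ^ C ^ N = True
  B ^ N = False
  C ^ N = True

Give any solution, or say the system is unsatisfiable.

N=F; C=T; B=F

B ^ C ^ N = F ^ T ^ F = True ✓
B ^ N = F ^ F = False ✓
C ^ N = T ^ F = True ✓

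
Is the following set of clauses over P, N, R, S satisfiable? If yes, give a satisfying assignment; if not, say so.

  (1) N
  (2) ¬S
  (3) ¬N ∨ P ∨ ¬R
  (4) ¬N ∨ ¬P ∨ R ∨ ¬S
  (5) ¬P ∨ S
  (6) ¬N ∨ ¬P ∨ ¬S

P = False, N = True, R = False, S = False

Unit clause (N) forces N = True.
Unit clause (¬S) forces S = False.
In (¬P ∨ S) only ¬P is left, so P = False.
In (¬N ∨ P ∨ ¬R) only ¬R is left, so R = False.
Check each clause:
  (N): N holds.
  (¬S): ¬S holds.
  (¬N ∨ P ∨ ¬R): ¬R holds.
  (¬N ∨ ¬P ∨ R ∨ ¬S): ¬P holds.
  (¬P ∨ S): ¬P holds.
  (¬N ∨ ¬P ∨ ¬S): ¬P holds.
All clauses satisfied.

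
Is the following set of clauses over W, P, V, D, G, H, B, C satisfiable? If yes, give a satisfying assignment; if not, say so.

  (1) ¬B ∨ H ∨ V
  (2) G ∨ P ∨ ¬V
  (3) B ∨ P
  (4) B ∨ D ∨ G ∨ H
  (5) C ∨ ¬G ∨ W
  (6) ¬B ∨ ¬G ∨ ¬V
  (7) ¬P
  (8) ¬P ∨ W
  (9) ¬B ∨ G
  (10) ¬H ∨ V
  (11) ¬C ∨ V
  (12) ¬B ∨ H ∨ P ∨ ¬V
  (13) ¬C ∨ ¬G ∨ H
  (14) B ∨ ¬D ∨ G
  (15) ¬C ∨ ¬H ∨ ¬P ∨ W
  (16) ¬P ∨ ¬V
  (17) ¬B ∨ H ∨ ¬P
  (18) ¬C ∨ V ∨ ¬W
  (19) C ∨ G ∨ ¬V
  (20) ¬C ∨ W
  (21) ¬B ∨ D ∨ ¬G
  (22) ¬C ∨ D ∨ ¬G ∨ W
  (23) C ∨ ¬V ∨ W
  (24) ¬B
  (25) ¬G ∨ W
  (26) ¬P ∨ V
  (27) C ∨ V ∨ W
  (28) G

Unsatisfiable — no assignment works.

Case P = True:
  Clause (¬P) is falsified — contradiction.
Case P = False:
  (B ∨ P) forces B = True.
  Clause (¬B) is falsified — contradiction.
Both cases fail, so the formula is unsatisfiable.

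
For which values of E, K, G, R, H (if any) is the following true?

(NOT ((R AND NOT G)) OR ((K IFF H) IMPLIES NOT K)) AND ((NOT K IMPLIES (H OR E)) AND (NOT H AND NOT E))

E = False; K = True; G = True; R = True; H = False

  NOT ((R AND NOT G)) OR ((K IFF H) IMPLIES NOT K) = True
    NOT ((R AND NOT G)) = True
      R AND NOT G = False
        NOT G = False
    (K IFF H) IMPLIES NOT K = True
      K IFF H = False
      NOT K = False
  (NOT K IMPLIES (H OR E)) AND (NOT H AND NOT E) = True
    NOT K IMPLIES (H OR E) = True
      NOT K = False
      H OR E = False
    NOT H AND NOT E = True
      NOT H = True
      NOT E = True
Both conjuncts True, so the formula holds.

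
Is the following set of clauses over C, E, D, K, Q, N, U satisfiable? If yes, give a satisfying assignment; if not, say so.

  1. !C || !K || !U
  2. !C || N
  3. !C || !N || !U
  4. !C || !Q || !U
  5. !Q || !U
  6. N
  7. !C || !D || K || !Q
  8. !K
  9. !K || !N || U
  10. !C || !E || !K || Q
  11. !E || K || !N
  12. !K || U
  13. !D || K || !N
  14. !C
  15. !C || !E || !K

C = False, E = False, D = False, K = False, Q = False, N = True, U = True

Unit clause (N) forces N = True.
Unit clause (!K) forces K = False.
In (!E || K || !N) only !E is left, so E = False.
In (!D || K || !N) only !D is left, so D = False.
Unit clause (!C) forces C = False.
Set Q = False.
Set U = True.
All clauses satisfied.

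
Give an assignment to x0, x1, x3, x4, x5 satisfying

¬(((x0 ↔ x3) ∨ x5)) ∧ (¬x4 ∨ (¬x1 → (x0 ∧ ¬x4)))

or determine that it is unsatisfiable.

x0 = False; x1 = True; x3 = True; x4 = False; x5 = False

  ¬(((x0 ↔ x3) ∨ x5)) = True
    (x0 ↔ x3) ∨ x5 = False
      x0 ↔ x3 = False
  ¬x4 ∨ (¬x1 → (x0 ∧ ¬x4)) = True
    ¬x4 = True
    ¬x1 → (x0 ∧ ¬x4) = True
      ¬x1 = False
      x0 ∧ ¬x4 = False
        ¬x4 = True
Both conjuncts True, so the formula holds.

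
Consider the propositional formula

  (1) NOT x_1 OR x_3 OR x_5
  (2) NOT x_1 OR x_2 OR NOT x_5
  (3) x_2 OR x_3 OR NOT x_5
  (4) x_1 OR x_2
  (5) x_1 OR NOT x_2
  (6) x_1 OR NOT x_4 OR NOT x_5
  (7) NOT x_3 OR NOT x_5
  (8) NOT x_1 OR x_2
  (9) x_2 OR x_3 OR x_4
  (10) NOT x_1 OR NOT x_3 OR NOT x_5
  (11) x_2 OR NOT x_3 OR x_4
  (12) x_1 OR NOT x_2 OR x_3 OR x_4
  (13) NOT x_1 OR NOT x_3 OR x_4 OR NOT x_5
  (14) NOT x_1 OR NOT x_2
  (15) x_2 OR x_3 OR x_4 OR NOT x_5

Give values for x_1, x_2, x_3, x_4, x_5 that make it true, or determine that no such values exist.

Case x_1 = True:
  (NOT x_1 OR x_2) forces x_2 = True.
  Clause (NOT x_1 OR NOT x_2) is falsified — contradiction.
Case x_1 = False:
  (x_1 OR x_2) forces x_2 = True.
  Clause (x_1 OR NOT x_2) is falsified — contradiction.
Both cases fail, so the formula is unsatisfiable.

UNSATISFIABLE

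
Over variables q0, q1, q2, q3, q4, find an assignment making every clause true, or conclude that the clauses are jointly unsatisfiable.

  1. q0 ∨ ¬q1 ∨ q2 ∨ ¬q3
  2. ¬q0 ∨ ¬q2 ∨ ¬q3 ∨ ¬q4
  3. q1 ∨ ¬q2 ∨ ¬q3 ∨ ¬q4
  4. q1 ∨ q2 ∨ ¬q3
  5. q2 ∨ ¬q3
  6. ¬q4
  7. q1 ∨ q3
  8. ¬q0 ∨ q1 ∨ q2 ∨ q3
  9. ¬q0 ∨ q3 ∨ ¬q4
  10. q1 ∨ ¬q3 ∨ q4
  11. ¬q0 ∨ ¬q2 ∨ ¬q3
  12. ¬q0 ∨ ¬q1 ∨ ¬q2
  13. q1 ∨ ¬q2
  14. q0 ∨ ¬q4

Unit clause (¬q4) forces q4 = False.
Set q0 = False.
Set q1 = True.
Set q2 = True.
Set q3 = False.
All clauses satisfied.

q0=F; q1=T; q2=T; q3=F; q4=F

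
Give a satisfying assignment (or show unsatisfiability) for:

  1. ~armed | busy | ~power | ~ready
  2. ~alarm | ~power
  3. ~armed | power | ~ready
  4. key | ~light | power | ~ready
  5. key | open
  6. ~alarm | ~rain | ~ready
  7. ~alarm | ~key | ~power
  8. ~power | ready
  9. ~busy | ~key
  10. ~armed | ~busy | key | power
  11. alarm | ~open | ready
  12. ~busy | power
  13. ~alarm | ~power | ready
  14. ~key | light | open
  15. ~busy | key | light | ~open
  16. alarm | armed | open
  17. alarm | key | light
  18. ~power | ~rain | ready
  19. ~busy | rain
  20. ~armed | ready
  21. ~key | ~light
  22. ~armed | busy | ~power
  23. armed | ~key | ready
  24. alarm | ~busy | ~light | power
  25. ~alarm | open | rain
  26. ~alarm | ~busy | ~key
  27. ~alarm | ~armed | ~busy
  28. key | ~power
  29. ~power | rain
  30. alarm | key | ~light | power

light=T; armed=F; key=F; rain=T; power=F; ready=F; busy=F; alarm=T; open=T

Set light = True.
  then (~key | ~light) forces key = False.
  then (key | ~power) forces power = False.
  then (alarm | key | ~light | power) forces alarm = True.
  then (key | ~light | power | ~ready) forces ready = False.
  then (key | open) forces open = True.
  then (~busy | power) forces busy = False.
  then (~armed | ready) forces armed = False.
Set rain = True.
All clauses satisfied.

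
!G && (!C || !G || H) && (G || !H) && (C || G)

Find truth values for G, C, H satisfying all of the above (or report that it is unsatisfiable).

Unit clause (!G) forces G = False.
In (G || !H) only !H is left, so H = False.
In (C || G) only C is left, so C = True.
All clauses satisfied.

G: False, C: True, H: False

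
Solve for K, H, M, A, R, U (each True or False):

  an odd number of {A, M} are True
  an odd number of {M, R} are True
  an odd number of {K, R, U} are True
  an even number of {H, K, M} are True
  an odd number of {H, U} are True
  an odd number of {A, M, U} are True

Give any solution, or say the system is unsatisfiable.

Adding constraints 2, 3, 4, 5 mod 2: every variable appears an even number of times on the left, so the left side is 0.
But the right sides sum to 1 (mod 2). 0 ≠ 1 — the system is inconsistent.

No satisfying assignment exists.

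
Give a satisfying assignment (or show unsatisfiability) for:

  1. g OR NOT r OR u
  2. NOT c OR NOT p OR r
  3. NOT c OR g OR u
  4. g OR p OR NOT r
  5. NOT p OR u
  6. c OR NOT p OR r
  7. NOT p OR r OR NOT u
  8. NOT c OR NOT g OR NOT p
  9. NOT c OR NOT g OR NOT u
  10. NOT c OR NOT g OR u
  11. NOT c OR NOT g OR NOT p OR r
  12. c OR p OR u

r = False; c = False; g = True; u = True; p = False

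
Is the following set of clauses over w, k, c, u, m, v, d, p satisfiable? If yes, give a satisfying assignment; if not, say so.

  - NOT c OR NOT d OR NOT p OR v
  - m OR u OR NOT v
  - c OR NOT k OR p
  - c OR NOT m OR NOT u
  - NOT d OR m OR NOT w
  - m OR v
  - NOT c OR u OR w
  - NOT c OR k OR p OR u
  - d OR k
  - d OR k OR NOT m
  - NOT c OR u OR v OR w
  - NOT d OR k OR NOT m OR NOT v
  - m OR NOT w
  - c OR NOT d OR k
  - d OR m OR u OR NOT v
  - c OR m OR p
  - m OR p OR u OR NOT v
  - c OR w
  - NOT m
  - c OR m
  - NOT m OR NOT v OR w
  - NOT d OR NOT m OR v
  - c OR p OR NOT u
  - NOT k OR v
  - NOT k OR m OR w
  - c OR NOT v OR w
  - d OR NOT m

Unit clause (NOT m) forces m = False.
In (c OR m) only c is left, so c = True.
In (m OR v) only v is left, so v = True.
In (m OR NOT w) only NOT w is left, so w = False.
In (NOT k OR m OR w) only NOT k is left, so k = False.
In (m OR u OR NOT v) only u is left, so u = True.
In (d OR k) only d is left, so d = True.
Set p = True.
All clauses satisfied.

w: False, k: False, c: True, u: True, m: False, v: True, d: True, p: True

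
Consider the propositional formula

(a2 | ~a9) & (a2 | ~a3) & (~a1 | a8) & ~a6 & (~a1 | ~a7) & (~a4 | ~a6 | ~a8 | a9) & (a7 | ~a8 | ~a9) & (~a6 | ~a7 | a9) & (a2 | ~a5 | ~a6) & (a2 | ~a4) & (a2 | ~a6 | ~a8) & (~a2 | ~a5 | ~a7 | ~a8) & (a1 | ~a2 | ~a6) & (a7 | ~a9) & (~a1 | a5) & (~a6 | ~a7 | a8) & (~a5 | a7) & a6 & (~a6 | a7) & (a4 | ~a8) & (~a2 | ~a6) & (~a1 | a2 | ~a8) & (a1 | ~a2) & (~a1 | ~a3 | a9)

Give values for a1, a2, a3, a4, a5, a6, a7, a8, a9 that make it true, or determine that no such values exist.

Unsatisfiable — no assignment works.

Case a6 = True:
  Clause (~a6) is falsified — contradiction.
Case a6 = False:
  Clause (a6) is falsified — contradiction.
Both cases fail, so the formula is unsatisfiable.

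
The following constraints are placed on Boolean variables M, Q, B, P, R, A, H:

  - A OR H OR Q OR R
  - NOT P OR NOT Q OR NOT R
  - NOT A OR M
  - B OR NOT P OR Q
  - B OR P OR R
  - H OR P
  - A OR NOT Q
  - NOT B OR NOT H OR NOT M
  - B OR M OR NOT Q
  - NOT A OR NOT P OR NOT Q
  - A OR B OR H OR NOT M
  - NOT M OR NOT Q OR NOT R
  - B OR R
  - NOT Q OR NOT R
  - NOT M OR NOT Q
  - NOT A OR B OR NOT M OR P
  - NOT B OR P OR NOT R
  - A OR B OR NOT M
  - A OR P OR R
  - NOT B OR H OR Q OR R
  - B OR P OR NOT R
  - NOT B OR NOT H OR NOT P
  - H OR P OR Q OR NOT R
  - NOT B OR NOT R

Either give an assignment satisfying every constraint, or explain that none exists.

The formula is unsatisfiable.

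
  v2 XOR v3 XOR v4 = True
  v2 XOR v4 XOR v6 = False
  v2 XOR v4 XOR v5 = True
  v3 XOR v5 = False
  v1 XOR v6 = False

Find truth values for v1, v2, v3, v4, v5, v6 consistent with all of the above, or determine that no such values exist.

v1=F; v2=F; v3=T; v4=F; v5=T; v6=F

v2 XOR v3 XOR v4 = F XOR T XOR F = True ✓
v2 XOR v4 XOR v6 = F XOR F XOR F = False ✓
v2 XOR v4 XOR v5 = F XOR F XOR T = True ✓
v3 XOR v5 = T XOR T = False ✓
v1 XOR v6 = F XOR F = False ✓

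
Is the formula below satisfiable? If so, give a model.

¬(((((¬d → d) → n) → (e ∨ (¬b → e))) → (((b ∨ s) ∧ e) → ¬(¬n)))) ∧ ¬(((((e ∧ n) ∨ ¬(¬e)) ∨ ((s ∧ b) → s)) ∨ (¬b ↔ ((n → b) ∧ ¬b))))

The conjunct ¬(((((e ∧ n) ∨ ¬(¬e)) ∨ ((s ∧ b) → s)) ∨ (¬b ↔ ((n → b) ∧ ¬b)))) is unsatisfiable on its own:
  s = True: this becomes ¬((True ∨ (¬b ↔ ((n → b) ∧ ¬b)))) = False.
  s = False: this becomes ¬((True ∨ (¬b ↔ ((n → b) ∧ ¬b)))) = False.
So the whole conjunction is unsatisfiable.

UNSATISFIABLE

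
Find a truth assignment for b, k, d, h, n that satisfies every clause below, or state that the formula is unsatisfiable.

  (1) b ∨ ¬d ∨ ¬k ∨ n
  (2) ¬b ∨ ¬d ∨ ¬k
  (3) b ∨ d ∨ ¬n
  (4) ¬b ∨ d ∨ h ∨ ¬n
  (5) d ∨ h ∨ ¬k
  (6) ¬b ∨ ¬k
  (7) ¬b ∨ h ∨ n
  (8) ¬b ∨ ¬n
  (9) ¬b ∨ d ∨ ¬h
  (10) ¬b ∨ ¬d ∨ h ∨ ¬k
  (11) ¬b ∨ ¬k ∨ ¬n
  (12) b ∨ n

Set b = False.
  then (b ∨ n) forces n = True.
  then (b ∨ d ∨ ¬n) forces d = True.
Set k = False.
Set h = False.
All clauses satisfied.

b = False, k = False, d = True, h = False, n = True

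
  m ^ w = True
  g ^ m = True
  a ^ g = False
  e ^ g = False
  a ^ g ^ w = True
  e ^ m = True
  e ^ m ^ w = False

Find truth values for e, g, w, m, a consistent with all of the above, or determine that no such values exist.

e: True, g: True, w: True, m: False, a: True

m ^ w = F ^ T = True ✓
g ^ m = T ^ F = True ✓
a ^ g = T ^ T = False ✓
e ^ g = T ^ T = False ✓
a ^ g ^ w = T ^ T ^ T = True ✓
e ^ m = T ^ F = True ✓
e ^ m ^ w = T ^ F ^ T = False ✓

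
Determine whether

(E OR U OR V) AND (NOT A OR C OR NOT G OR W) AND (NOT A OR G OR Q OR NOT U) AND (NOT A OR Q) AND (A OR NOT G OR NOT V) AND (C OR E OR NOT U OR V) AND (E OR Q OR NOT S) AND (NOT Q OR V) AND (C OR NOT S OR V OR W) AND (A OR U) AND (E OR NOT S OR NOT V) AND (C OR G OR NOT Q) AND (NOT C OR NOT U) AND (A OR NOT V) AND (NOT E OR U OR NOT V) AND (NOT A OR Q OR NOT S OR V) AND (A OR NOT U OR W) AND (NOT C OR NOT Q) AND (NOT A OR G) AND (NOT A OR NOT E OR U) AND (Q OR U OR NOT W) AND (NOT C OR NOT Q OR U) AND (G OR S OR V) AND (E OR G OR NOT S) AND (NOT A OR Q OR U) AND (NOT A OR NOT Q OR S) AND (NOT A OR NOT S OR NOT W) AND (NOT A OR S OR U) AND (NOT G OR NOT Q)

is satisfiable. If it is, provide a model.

Set U = True.
  then (NOT C OR NOT U) forces C = False.
Set G = False.
  then (C OR G OR NOT Q) forces Q = False.
  then (NOT A OR G) forces A = False.
  then (A OR NOT V) forces V = False.
  then (A OR NOT U OR W) forces W = True.
  then (G OR S OR V) forces S = True.
  then (E OR G OR NOT S) forces E = True.
All clauses satisfied.

U=T; G=F; A=F; C=F; E=T; Q=F; S=T; W=T; V=F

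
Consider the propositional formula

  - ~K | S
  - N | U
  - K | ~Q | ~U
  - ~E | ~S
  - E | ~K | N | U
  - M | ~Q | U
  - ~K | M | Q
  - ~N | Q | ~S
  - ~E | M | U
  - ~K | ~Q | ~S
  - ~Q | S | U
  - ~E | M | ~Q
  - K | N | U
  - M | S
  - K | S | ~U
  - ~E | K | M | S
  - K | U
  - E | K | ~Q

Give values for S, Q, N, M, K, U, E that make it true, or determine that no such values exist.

Set S = True.
  then (~E | ~S) forces E = False.
Try Q = True:
  (~K | ~Q | ~S) forces K = False.
  clause (E | K | ~Q) is falsified — backtrack.
So Q = False.
  then (~N | Q | ~S) forces N = False.
  then (N | U) forces U = True.
Set M = True.
Set K = False.
All clauses satisfied.

S = True, Q = False, N = False, M = True, K = False, U = True, E = False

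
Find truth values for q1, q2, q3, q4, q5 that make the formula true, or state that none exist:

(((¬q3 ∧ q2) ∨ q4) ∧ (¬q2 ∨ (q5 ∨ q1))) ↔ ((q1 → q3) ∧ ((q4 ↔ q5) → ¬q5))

q1 = False, q2 = True, q3 = False, q4 = False, q5 = True

  (((¬q3 ∧ q2) ∨ q4) ∧ (¬q2 ∨ (q5 ∨ q1))) ↔ ((q1 → q3) ∧ ((q4 ↔ q5) → ¬q5)) = True
    ((¬q3 ∧ q2) ∨ q4) ∧ (¬q2 ∨ (q5 ∨ q1)) = True
      (¬q3 ∧ q2) ∨ q4 = True
        ¬q3 ∧ q2 = True
          ¬q3 = True
      ¬q2 ∨ (q5 ∨ q1) = True
        ¬q2 = False
        q5 ∨ q1 = True
    (q1 → q3) ∧ ((q4 ↔ q5) → ¬q5) = True
      q1 → q3 = True
      (q4 ↔ q5) → ¬q5 = True
        q4 ↔ q5 = False
        ¬q5 = False
The formula evaluates to True.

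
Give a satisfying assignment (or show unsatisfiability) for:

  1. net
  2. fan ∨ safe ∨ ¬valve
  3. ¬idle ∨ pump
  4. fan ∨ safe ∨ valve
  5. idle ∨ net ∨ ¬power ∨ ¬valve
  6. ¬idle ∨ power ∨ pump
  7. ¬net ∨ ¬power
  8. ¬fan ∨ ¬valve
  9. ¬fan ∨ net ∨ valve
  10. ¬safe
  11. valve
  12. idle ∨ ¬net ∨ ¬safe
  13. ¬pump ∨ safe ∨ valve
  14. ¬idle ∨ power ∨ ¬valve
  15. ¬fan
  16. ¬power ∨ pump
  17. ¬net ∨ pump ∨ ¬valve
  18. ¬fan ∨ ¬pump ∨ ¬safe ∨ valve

The formula is unsatisfiable.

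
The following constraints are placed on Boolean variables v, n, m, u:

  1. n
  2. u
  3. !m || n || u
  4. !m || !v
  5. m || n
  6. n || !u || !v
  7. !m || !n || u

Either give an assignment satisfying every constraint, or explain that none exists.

v = False, n = True, m = True, u = True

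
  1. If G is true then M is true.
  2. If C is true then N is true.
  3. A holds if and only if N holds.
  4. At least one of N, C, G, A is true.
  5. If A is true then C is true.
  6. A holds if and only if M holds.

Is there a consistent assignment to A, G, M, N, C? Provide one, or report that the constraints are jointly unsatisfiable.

A: True, G: False, M: True, N: True, C: True

  (1) G=F ⇒ M: vacuous ✓
  (2) C=T ⇒ N: T ✓
  (3) A=T, N=T — same ✓
  (4) {N, C, G, A}: 3 true — at least one ✓
  (5) A=T ⇒ C: T ✓
  (6) A=T, M=T — same ✓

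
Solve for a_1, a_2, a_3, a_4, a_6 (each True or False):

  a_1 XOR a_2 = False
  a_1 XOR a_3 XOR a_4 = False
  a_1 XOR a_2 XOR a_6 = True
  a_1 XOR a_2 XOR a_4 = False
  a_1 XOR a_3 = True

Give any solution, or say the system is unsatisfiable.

The formula is unsatisfiable.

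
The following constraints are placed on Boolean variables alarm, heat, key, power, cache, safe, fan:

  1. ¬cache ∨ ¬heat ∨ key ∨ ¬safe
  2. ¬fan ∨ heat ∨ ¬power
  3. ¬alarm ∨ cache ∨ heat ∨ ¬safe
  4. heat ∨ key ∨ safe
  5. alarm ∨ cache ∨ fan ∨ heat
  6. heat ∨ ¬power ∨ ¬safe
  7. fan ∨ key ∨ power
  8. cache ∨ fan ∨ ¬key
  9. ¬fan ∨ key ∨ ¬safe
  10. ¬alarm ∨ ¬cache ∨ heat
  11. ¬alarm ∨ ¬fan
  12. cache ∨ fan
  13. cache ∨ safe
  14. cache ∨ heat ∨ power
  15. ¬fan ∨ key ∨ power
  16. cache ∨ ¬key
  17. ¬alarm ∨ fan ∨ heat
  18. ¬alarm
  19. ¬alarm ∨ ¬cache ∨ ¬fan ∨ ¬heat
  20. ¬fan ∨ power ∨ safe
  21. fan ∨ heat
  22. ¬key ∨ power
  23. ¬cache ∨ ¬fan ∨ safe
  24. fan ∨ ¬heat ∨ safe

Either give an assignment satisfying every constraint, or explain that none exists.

Unit clause (¬alarm) forces alarm = False.
Try heat = False:
  (fan ∨ heat) forces fan = True.
  (¬fan ∨ heat ∨ ¬power) forces power = False.
  (cache ∨ heat ∨ power) forces cache = True.
  (¬fan ∨ key ∨ power) forces key = True.
  clause (¬key ∨ power) is falsified — backtrack.
So heat = True.
Set key = True.
  then (cache ∨ ¬key) forces cache = True.
  then (¬key ∨ power) forces power = True.
Set safe = True.
Set fan = False.
All clauses satisfied.

alarm = False, heat = True, key = True, power = True, cache = True, safe = True, fan = False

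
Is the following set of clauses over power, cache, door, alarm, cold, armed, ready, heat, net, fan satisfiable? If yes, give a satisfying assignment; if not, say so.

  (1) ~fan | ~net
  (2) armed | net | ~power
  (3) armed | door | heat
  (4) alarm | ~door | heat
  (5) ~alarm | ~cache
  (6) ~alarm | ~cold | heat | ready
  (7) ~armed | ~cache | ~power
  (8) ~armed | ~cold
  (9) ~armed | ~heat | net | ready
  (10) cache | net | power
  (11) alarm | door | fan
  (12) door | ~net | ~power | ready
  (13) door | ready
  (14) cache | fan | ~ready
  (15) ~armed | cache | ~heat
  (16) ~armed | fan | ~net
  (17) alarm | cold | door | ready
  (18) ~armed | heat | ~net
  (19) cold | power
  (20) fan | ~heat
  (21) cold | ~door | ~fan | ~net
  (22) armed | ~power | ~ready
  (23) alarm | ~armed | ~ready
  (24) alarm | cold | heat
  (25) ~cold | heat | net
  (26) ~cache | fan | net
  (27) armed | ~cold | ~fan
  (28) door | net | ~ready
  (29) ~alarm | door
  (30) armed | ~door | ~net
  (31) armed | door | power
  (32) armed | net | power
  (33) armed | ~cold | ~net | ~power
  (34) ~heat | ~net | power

power=T, cache=F, door=T, alarm=T, cold=F, armed=T, ready=T, heat=F, net=F, fan=T

Set power = True.
Set cache = False.
Set door = True.
Set alarm = True.
Try cold = True:
  (~armed | ~cold) forces armed = False.
  (armed | net | ~power) forces net = True.
  clause (armed | ~door | ~net) is falsified — backtrack.
So cold = False.
Set armed = True.
  then (~armed | cache | ~heat) forces heat = False.
  then (~armed | heat | ~net) forces net = False.
Set ready = True.
  then (cache | fan | ~ready) forces fan = True.
All clauses satisfied.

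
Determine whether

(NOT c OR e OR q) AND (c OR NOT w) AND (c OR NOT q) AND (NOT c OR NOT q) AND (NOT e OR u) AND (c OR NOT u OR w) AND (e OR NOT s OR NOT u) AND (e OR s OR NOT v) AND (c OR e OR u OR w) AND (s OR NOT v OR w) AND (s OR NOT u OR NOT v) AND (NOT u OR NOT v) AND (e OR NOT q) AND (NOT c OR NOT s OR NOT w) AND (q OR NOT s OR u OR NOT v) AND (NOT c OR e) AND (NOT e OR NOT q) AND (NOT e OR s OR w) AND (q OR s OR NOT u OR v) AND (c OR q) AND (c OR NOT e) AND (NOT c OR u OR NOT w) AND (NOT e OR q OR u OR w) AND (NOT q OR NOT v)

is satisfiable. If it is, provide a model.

c=T, w=F, u=T, s=T, e=T, q=F, v=F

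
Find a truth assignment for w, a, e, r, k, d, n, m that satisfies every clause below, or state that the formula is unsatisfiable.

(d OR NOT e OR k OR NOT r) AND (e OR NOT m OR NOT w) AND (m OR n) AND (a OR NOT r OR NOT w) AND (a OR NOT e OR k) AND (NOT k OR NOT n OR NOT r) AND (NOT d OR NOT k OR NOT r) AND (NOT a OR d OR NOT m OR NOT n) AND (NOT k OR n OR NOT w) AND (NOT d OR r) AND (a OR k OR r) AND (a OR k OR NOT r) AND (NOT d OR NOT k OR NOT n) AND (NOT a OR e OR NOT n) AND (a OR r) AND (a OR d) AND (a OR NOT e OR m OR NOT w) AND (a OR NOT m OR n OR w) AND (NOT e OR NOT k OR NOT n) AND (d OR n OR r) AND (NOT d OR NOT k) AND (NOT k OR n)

w = True; a = True; e = True; r = True; k = False; d = True; n = False; m = True

Set w = True.
Try a = False:
  (a OR NOT r OR NOT w) forces r = False.
  clause (a OR r) is falsified — backtrack.
So a = True.
Set e = True.
Set r = True.
Try k = True:
  (NOT k OR NOT n OR NOT r) forces n = False.
  clause (NOT k OR n OR NOT w) is falsified — backtrack.
So k = False.
  then (d OR NOT e OR k OR NOT r) forces d = True.
Set n = False.
  then (m OR n) forces m = True.
All clauses satisfied.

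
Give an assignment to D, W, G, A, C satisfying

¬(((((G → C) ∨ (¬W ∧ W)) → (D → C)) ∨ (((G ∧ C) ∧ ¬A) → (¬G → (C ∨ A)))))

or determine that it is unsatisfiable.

Case G = True: the formula becomes ¬((((C ∨ (¬W ∧ W)) → (D → C)) ∨ True)) = False.
Case G = False: the formula becomes ¬(((D → C) ∨ True)) = False.
Both cases fail — unsatisfiable.

Unsatisfiable — no assignment works.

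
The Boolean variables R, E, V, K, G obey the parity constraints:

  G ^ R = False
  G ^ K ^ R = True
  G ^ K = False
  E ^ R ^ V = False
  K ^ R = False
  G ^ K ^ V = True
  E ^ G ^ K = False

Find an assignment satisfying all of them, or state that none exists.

R: True, E: False, V: True, K: True, G: True

G ^ R = T ^ T = False ✓
G ^ K ^ R = T ^ T ^ T = True ✓
G ^ K = T ^ T = False ✓
E ^ R ^ V = F ^ T ^ T = False ✓
K ^ R = T ^ T = False ✓
G ^ K ^ V = T ^ T ^ T = True ✓
E ^ G ^ K = F ^ T ^ T = False ✓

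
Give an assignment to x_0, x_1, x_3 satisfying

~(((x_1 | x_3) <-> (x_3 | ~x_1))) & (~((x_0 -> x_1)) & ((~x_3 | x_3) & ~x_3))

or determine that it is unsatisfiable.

x_0=T, x_1=F, x_3=F

  ~(((x_1 | x_3) <-> (x_3 | ~x_1))) = True
    (x_1 | x_3) <-> (x_3 | ~x_1) = False
      x_1 | x_3 = False
      x_3 | ~x_1 = True
        ~x_1 = True
  ~((x_0 -> x_1)) & ((~x_3 | x_3) & ~x_3) = True
    ~((x_0 -> x_1)) = True
      x_0 -> x_1 = False
    (~x_3 | x_3) & ~x_3 = True
      ~x_3 | x_3 = True
        ~x_3 = True
      ~x_3 = True
Both conjuncts True, so the formula holds.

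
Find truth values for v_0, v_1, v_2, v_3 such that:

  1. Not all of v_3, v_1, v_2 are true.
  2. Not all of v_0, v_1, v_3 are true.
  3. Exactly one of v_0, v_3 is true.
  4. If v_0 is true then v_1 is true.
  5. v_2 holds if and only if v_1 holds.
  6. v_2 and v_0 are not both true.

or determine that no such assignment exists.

v_0=F, v_1=F, v_2=F, v_3=T

  (1) {v_3, v_1, v_2}: 1/3 true — not all ✓
  (2) {v_0, v_1, v_3}: 1/3 true — not all ✓
  (3) {v_0, v_3}: 1 true — exactly one ✓
  (4) v_0=F ⇒ v_1: vacuous ✓
  (5) v_2=F, v_1=F — same ✓
  (6) v_2=F, v_0=F — not both ✓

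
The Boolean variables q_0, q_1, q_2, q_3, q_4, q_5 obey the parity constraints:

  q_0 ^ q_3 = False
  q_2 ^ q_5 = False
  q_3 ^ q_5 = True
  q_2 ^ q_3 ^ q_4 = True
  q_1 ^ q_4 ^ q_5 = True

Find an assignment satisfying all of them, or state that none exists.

q_0: True, q_1: True, q_2: False, q_3: True, q_4: False, q_5: False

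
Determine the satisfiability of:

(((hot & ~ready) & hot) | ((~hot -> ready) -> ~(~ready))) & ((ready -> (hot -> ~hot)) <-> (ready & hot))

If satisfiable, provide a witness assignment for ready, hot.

The conjunct (ready -> (hot -> ~hot)) <-> (ready & hot) is unsatisfiable on its own:
  ready=F, hot=F: evaluates to False.
  ready=F, hot=T: evaluates to False.
  ready=T, hot=F: evaluates to False.
  ready=T, hot=T: evaluates to False.
So the whole conjunction is unsatisfiable.

Unsatisfiable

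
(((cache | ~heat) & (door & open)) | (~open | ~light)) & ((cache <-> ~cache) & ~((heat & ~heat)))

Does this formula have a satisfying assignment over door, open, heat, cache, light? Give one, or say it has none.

No satisfying assignment exists.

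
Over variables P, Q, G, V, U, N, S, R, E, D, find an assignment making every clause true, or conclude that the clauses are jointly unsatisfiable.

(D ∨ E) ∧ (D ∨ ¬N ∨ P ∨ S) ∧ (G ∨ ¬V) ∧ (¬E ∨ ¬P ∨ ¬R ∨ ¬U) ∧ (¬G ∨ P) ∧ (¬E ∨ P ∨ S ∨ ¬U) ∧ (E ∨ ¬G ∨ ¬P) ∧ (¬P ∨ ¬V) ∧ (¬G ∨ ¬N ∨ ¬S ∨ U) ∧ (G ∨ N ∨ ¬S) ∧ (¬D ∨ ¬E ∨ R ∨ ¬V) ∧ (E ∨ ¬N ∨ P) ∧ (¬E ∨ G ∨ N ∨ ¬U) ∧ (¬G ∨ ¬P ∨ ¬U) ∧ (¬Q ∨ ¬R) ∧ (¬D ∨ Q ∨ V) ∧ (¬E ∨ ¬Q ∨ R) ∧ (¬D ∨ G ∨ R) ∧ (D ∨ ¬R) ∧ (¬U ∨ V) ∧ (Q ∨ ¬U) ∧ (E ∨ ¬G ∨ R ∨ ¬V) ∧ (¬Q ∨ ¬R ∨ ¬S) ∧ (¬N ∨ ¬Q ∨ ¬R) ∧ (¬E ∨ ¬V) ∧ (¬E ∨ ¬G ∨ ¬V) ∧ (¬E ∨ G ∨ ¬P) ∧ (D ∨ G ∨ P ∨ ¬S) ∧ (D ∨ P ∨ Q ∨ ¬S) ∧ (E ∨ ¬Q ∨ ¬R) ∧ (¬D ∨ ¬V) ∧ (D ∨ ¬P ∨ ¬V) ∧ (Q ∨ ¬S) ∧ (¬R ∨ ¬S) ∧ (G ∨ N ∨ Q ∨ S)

Set P = True.
  then (¬P ∨ ¬V) forces V = False.
  then (¬U ∨ V) forces U = False.
Set Q = False.
  then (¬D ∨ Q ∨ V) forces D = False.
  then (D ∨ ¬R) forces R = False.
  then (Q ∨ ¬S) forces S = False.
  then (D ∨ E) forces E = True.
  then (¬E ∨ G ∨ ¬P) forces G = True.
Set N = False.
All clauses satisfied.

P=T; Q=F; G=T; V=F; U=F; N=F; S=F; R=F; E=T; D=F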